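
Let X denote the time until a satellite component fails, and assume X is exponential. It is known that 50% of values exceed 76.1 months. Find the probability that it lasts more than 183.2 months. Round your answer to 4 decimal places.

0.1885

e^(−λ·76.1) = 0.50 ⇒ λ = −ln(0.50)/76.1 = 0.00910837.
P(X > 183.2) = e^(−0.00910837·183.2) = e^(−1.6687) ≈ 0.1885.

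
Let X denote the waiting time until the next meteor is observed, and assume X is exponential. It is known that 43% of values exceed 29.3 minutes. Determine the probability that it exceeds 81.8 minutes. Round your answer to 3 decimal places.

e^(−λ·29.3) = 0.43 ⇒ λ = −ln(0.43)/29.3 = 0.0288044.
P(X > 81.8) = e^(−0.0288044·81.8) = e^(−2.3562) ≈ 0.095.

0.095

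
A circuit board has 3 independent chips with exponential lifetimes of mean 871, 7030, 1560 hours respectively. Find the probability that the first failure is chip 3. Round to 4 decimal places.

0.3319

Rates: λ_i = 1/mean_i → 0.00114811, 0.000142248, 0.000641026; Σλ = 0.00193138.
P(chip 3 first) = λ_3/Σλ = 0.000641026/0.00193138 ≈ 0.3319.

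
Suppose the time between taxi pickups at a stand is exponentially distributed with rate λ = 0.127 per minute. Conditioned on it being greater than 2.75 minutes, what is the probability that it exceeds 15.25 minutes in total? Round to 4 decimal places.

0.2044

The exponential is memoryless, so the remaining time is again Exp(λ): the condition X > 2.75 is irrelevant.
P(X > 12.5) = e^(−1.5875) ≈ 0.2044.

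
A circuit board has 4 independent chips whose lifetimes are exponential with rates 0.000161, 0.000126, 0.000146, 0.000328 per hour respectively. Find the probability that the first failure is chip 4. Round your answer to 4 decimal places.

The time to first failure is exponential with rate Σλ = 0.000161 + 0.000126 + 0.000146 + 0.000328 = 0.000761.
P(chip 4 first) = λ_4/Σλ = 0.000328/0.000761 ≈ 0.4310.

0.4310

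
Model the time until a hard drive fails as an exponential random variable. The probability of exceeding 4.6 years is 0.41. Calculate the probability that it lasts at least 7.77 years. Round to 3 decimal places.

0.222

e^(−λ·4.6) = 0.41 ⇒ λ = −ln(0.41)/4.6 = 0.193826.
P(X > 7.77) = e^(−0.193826·7.77) = e^(−1.506) ≈ 0.222.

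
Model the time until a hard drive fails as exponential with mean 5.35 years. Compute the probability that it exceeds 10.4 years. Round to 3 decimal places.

0.143

The rate is λ = 1/5.35 = 0.186916 per year.
P(X > 10.4) = e^(−λ·10.4) = e^(−1.9439) ≈ 0.143.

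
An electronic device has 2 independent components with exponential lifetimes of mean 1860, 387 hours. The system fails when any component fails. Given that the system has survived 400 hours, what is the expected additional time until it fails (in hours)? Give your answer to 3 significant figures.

First-failure rate Σλ = 1/1860 + 1/387 = 0.00312161.
By memorylessness the expected residual is 1/Σλ = 320.347 hours, regardless of the 400 already elapsed.

320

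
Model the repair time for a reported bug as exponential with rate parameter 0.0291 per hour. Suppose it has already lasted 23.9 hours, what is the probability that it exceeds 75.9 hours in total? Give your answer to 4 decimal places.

P(X > s+t | X > s) = e^(−λ(s+t))/e^(−λs) = e^(−λt), independent of s = 23.9.
P(X > 52) = e^(−1.5132) ≈ 0.2202.

0.2202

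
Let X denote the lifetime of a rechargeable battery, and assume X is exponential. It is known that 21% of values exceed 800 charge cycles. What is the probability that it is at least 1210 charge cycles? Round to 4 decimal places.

e^(−λ·800) = 0.21 ⇒ λ = −ln(0.21)/800 = 0.00195081.
P(X > 1210) = e^(−0.00195081·1210) = e^(−2.3605) ≈ 0.0944.

0.0944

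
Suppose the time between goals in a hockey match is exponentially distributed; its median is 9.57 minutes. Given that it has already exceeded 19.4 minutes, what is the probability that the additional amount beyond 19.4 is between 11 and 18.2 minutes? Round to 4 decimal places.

For an exponential, median = ln(2)/λ, so λ = ln 2 / 9.57 = 0.0724292 per minute.
Memoryless: the residual past 19.4 is again Exp(λ).
P(11 < residual < 18.2) = e^(−λ·11) − e^(−λ·18.2) = 0.45080 − 0.26761 ≈ 0.1832.

0.1832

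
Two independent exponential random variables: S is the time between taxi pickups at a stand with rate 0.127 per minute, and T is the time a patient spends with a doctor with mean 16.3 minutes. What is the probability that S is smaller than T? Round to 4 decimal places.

λ_1 = 0.127, λ_2 = 1/16.3 = 0.0613497.
For independent exponentials, P(S < T) = λ_1/(λ_1+λ_2) = 0.127/0.18835 ≈ 0.6743.

0.6743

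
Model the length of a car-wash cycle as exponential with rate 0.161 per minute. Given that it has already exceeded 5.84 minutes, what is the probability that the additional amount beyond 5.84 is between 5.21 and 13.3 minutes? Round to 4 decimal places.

0.3147

Memoryless: the residual past 5.84 is again Exp(λ).
P(5.21 < residual < 13.3) = e^(−λ·5.21) − e^(−λ·13.3) = 0.43222 − 0.11750 ≈ 0.3147.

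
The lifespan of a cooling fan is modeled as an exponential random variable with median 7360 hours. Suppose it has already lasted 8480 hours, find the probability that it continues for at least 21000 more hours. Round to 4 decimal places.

0.1384

For an exponential, median = ln(2)/λ, so λ = ln 2 / 7360 = 0.0000941776 per hour.
By the memoryless property, P(X > 8480+21000 | X > 8480) = P(X > 21000).
P(X > 21000) = e^(−1.9777) ≈ 0.1384.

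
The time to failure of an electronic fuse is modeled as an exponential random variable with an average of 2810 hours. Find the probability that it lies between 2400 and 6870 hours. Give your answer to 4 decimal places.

The rate is λ = 1/2810 = 0.000355872 per hour.
P(2400 < X < 6870) = e^(−λ·2400) − e^(−λ·6870) = 0.42567 − 0.08674 ≈ 0.3389.

0.3389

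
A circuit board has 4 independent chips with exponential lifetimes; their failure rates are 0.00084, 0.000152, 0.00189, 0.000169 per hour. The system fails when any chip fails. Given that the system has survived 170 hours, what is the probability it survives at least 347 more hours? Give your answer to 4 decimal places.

Time to first failure ~ Exp(Σλ) with Σλ = 0.003051.
By memorylessness, P(T > 170+347 | T > 170) = P(T > 347) = e^(−0.003051·347) ≈ 0.3469.

0.3469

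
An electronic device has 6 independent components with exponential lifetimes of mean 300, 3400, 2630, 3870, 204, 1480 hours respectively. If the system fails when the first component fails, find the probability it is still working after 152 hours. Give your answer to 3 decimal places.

0.224

The first failure time is exponential with rate Σλ_i = 1/300 + 1/3400 + 1/2630 + 1/3870 + 1/204 + 1/1480 = 0.00984371 per hour.
P(min > 152) = e^(−0.00984371·152) = e^(−1.4962) ≈ 0.224.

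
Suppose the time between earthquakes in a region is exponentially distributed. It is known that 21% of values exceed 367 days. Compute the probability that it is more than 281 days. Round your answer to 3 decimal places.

e^(−λ·367) = 0.21 ⇒ λ = −ln(0.21)/367 = 0.00425245.
P(X > 281) = e^(−0.00425245·281) = e^(−1.1949) ≈ 0.303.

0.303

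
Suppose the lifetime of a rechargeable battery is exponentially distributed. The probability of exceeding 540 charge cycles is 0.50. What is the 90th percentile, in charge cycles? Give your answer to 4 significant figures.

1794

e^(−λ·540) = 0.50 ⇒ λ = −ln(0.50)/540 = 0.00128361.
90th percentile: 1 − e^(−λt) = 0.9, t = −ln(0.1)/λ = 1793.84 charge cycles.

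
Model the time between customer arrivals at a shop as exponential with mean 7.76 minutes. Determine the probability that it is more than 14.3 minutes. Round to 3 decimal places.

The rate is λ = 1/7.76 = 0.128866 per minute.
P(X > 14.3) = e^(−λ·14.3) = e^(−1.8428) ≈ 0.158.

0.158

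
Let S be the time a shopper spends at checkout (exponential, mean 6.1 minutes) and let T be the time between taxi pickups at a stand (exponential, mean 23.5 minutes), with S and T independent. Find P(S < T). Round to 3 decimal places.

0.794

λ_1 = 1/6.1 = 0.163934, λ_2 = 1/23.5 = 0.0425532.
For independent exponentials, P(S < T) = λ_1/(λ_1+λ_2) = 0.163934/0.206488 ≈ 0.794.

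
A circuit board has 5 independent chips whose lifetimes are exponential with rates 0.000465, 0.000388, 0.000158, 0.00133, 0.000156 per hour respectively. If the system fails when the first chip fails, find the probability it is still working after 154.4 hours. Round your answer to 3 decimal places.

The time to first failure is exponential with rate Σλ = 0.000465 + 0.000388 + 0.000158 + 0.00133 + 0.000156 = 0.002497.
P(min > 154.4) = e^(−0.002497·154.4) = e^(−0.38554) ≈ 0.680.

0.680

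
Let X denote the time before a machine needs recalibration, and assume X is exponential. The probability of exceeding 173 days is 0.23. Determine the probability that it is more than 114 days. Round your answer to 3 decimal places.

0.380

e^(−λ·173) = 0.23 ⇒ λ = −ln(0.23)/173 = 0.00849524.
P(X > 114) = e^(−0.00849524·114) = e^(−0.96846) ≈ 0.380.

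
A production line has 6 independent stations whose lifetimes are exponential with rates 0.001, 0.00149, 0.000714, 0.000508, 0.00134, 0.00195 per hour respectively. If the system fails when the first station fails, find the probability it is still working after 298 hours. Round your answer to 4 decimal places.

0.1241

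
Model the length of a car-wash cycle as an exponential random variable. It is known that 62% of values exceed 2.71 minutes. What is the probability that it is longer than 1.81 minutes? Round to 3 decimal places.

0.727

e^(−λ·2.71) = 0.62 ⇒ λ = −ln(0.62)/2.71 = 0.176397.
P(X > 1.81) = e^(−0.176397·1.81) = e^(−0.31928) ≈ 0.727.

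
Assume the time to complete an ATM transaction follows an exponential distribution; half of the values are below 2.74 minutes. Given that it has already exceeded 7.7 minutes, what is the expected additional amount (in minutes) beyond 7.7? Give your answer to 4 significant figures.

For an exponential, median = ln(2)/λ, so λ = ln 2 / 2.74 = 0.252973 per minute.
By memorylessness, the remaining amount past any threshold is again Exp(λ) with mean 1/λ = 3.95298 minutes.

3.953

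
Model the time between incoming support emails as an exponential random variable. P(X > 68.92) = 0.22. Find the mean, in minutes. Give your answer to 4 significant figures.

e^(−λ·68.92) = 0.22 ⇒ λ = −ln(0.22)/68.92 = 0.0219694.
Mean = 1/λ = 45.518 minutes.

45.52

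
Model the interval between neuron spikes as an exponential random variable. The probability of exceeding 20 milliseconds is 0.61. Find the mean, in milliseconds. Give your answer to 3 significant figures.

40.5

e^(−λ·20) = 0.61 ⇒ λ = −ln(0.61)/20 = 0.0247148.
Mean = 1/λ = 40.4616 milliseconds.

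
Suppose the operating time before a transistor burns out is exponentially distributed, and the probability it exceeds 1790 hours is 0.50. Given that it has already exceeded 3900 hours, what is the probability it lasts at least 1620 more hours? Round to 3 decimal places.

0.534

From e^(−λ·1790) = 0.50, λ = −ln(0.50)/1790 = 0.000387233.
Memoryless: P(X > 3900+1620 | X > 3900) = P(X > 1620) = e^(−0.000387233·1620) ≈ 0.534.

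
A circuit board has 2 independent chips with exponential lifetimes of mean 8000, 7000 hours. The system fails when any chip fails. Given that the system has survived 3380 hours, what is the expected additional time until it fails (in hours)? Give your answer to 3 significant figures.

3730

First-failure rate Σλ = 1/8000 + 1/7000 = 0.000267857.
By memorylessness the expected residual is 1/Σλ = 3733.33 hours, regardless of the 3380 already elapsed.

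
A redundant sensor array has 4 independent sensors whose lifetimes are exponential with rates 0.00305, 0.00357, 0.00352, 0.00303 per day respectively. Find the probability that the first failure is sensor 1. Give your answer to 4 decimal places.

The time to first failure is exponential with rate Σλ = 0.00305 + 0.00357 + 0.00352 + 0.00303 = 0.01317.
P(sensor 1 first) = λ_1/Σλ = 0.00305/0.01317 ≈ 0.2316.

0.2316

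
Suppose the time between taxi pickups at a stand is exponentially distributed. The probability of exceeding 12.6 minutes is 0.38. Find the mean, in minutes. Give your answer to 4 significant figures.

13.02

e^(−λ·12.6) = 0.38 ⇒ λ = −ln(0.38)/12.6 = 0.0767924.
Mean = 1/λ = 13.0221 minutes.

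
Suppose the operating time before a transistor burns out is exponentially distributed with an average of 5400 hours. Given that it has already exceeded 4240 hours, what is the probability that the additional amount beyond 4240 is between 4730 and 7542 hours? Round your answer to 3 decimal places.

0.169

The rate is λ = 1/5400 = 0.000185185 per hour.
Memoryless: the residual past 4240 is again Exp(λ).
P(4730 < residual < 7542) = e^(−λ·4730) − e^(−λ·7542) = 0.41648 − 0.24742 ≈ 0.169.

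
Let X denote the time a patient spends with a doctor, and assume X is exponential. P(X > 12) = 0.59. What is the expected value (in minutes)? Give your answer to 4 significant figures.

22.74

e^(−λ·12) = 0.59 ⇒ λ = −ln(0.59)/12 = 0.0439694.
Mean = 1/λ = 22.7431 minutes.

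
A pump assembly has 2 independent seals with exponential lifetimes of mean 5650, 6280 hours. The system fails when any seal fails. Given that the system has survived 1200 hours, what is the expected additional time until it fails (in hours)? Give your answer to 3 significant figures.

First-failure rate Σλ = 1/5650 + 1/6280 = 0.000336227.
By memorylessness the expected residual is 1/Σλ = 2974.18 hours, regardless of the 1200 already elapsed.

2970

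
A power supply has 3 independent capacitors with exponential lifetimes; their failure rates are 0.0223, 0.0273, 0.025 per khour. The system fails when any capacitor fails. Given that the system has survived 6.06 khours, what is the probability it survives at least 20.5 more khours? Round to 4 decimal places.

Time to first failure ~ Exp(Σλ) with Σλ = 0.0746.
By memorylessness, P(T > 6.06+20.5 | T > 6.06) = P(T > 20.5) = e^(−0.0746·20.5) ≈ 0.2167.

0.2167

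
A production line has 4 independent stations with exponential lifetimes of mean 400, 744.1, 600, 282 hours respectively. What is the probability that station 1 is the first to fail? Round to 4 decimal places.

0.2760

Rates: λ_i = 1/mean_i → 0.0025, 0.00134391, 0.00166667, 0.0035461; Σλ = 0.00905667.
P(station 1 first) = λ_1/Σλ = 0.0025/0.00905667 ≈ 0.2760.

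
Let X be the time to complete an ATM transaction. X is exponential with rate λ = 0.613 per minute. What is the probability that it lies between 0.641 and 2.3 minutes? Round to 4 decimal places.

0.4309

P(0.641 < X < 2.3) = e^(−λ·0.641) − e^(−λ·2.3) = 0.67507 − 0.24417 ≈ 0.4309.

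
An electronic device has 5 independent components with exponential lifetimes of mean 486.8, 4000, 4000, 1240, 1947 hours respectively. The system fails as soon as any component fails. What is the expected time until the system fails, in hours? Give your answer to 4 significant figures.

The first failure time is exponential with rate Σλ_i = 1/486.8 + 1/4000 + 1/4000 + 1/1240 + 1/1947 = 0.00387429 per hour.
E[min] = 1/Σλ = 1/0.00387429 = 258.112 hours.

258.1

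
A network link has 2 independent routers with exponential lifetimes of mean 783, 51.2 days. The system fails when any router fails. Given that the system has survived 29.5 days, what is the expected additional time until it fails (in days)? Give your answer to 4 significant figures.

48.06

First-failure rate Σλ = 1/783 + 1/51.2 = 0.0208084.
By memorylessness the expected residual is 1/Σλ = 48.0575 days, regardless of the 29.5 already elapsed.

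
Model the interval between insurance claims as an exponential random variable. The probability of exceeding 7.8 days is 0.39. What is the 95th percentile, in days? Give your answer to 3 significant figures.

24.8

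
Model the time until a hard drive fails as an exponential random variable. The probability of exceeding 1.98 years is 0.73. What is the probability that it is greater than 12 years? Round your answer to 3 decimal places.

0.148

e^(−λ·1.98) = 0.73 ⇒ λ = −ln(0.73)/1.98 = 0.158945.
P(X > 12) = e^(−0.158945·12) = e^(−1.9073) ≈ 0.148.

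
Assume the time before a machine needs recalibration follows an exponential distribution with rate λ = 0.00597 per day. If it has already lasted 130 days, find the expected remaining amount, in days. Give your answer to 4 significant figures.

167.5

By memorylessness, the remaining amount past any threshold is again Exp(λ) with mean 1/λ = 167.504 days.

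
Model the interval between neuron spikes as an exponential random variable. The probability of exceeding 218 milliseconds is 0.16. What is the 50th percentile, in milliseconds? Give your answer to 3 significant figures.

82.5

e^(−λ·218) = 0.16 ⇒ λ = −ln(0.16)/218 = 0.00840634.
50th percentile: 1 − e^(−λt) = 0.5, t = −ln(0.5)/λ = 82.4553 milliseconds.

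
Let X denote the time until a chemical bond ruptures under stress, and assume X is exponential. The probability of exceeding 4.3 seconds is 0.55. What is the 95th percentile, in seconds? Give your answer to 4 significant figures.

e^(−λ·4.3) = 0.55 ⇒ λ = −ln(0.55)/4.3 = 0.139032.
95th percentile: 1 − e^(−λt) = 0.95, t = −ln(0.05)/λ = 21.5471 seconds.

21.55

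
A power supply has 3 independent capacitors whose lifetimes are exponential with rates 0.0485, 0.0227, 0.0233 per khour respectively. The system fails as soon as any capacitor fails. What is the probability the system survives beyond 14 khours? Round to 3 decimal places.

0.266

The time to first failure is exponential with rate Σλ = 0.0485 + 0.0227 + 0.0233 = 0.0945.
P(min > 14) = e^(−0.0945·14) = e^(−1.323) ≈ 0.266.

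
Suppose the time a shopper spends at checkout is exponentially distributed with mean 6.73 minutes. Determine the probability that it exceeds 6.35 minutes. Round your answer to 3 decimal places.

The rate is λ = 1/6.73 = 0.148588 per minute.
P(X > 6.35) = e^(−λ·6.35) = e^(−0.94354) ≈ 0.389.

0.389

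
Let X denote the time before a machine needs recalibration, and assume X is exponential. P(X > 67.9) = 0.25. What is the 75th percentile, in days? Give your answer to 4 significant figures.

67.90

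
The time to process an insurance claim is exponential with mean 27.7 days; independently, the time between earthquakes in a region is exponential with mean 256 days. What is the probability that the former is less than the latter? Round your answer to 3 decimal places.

λ_1 = 1/27.7 = 0.0361011, λ_2 = 1/256 = 0.00390625.
For independent exponentials, P(the former < the latter) = λ_1/(λ_1+λ_2) = 0.0361011/0.0400073 ≈ 0.902.

0.902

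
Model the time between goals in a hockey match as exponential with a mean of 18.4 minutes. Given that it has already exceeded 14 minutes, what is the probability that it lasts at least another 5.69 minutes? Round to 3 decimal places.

0.734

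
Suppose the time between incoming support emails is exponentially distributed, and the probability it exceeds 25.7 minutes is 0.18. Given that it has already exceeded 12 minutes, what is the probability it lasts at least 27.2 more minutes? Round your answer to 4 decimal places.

0.1629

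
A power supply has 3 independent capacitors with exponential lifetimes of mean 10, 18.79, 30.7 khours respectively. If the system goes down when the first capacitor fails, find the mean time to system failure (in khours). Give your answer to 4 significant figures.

5.382

The first failure time is exponential with rate Σλ_i = 1/10 + 1/18.79 + 1/30.7 = 0.185793 per khour.
E[min] = 1/Σλ = 1/0.185793 = 5.38233 khours.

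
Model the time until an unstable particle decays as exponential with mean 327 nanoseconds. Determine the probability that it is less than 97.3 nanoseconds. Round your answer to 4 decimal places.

0.2574

The rate is λ = 1/327 = 0.0030581 per nanosecond.
P(X ≤ 97.3) = 1 − e^(−λ·97.3) = 1 − e^(−0.29755) ≈ 0.2574.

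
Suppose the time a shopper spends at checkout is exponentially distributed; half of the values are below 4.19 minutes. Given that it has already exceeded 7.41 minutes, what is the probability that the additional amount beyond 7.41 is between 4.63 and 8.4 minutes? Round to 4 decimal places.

For an exponential, median = ln(2)/λ, so λ = ln 2 / 4.19 = 0.165429 per minute.
Memoryless: the residual past 7.41 is again Exp(λ).
P(4.63 < residual < 8.4) = e^(−λ·4.63) − e^(−λ·8.4) = 0.46490 − 0.24917 ≈ 0.2157.

0.2157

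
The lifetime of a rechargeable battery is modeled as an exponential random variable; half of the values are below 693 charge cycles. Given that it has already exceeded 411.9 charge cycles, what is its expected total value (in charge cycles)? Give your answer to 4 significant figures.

1412

For an exponential, median = ln(2)/λ, so λ = ln 2 / 693 = 0.00100021 per charge cycle.
By memorylessness, E[X | X > 411.9] = 411.9 + 1/λ = 411.9 + 999.788 = 1411.69 charge cycles.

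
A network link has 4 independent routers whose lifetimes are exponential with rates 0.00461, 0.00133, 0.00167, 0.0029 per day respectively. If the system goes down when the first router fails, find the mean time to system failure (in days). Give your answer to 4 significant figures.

95.15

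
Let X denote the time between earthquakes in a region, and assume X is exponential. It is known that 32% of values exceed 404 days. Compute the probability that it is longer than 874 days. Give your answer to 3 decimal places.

e^(−λ·404) = 0.32 ⇒ λ = −ln(0.32)/404 = 0.00282038.
P(X > 874) = e^(−0.00282038·874) = e^(−2.465) ≈ 0.085.

0.085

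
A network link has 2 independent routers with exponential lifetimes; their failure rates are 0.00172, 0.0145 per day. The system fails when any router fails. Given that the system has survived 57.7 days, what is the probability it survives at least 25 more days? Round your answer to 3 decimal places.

0.667

Time to first failure ~ Exp(Σλ) with Σλ = 0.01622.
By memorylessness, P(T > 57.7+25 | T > 57.7) = P(T > 25) = e^(−0.01622·25) ≈ 0.667.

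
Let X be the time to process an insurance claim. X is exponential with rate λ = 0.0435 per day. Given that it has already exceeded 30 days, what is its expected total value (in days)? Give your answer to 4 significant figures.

52.99

By memorylessness, E[X | X > 30] = 30 + 1/λ = 30 + 22.9885 = 52.9885 days.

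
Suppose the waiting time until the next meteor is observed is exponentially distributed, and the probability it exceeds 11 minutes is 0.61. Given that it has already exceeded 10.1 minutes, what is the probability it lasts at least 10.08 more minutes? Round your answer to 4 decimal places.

From e^(−λ·11) = 0.61, λ = −ln(0.61)/11 = 0.044936.
Memoryless: P(X > 10.1+10.08 | X > 10.1) = P(X > 10.08) = e^(−0.044936·10.08) ≈ 0.6357.

0.6357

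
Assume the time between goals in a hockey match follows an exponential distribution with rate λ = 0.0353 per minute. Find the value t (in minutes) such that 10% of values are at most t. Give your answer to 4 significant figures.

2.985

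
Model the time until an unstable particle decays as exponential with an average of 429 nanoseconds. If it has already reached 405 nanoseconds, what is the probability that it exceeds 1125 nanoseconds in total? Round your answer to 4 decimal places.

The rate is λ = 1/429 = 0.002331 per nanosecond.
By the memoryless property, P(X > 405+720 | X > 405) = P(X > 720).
P(X > 720) = e^(−1.6783) ≈ 0.1867.

0.1867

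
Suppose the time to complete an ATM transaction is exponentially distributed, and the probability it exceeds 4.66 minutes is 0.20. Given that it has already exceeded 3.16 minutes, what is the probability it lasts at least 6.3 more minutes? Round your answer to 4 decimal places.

0.1135

From e^(−λ·4.66) = 0.20, λ = −ln(0.20)/4.66 = 0.345373.
Memoryless: P(X > 3.16+6.3 | X > 3.16) = P(X > 6.3) = e^(−0.345373·6.3) ≈ 0.1135.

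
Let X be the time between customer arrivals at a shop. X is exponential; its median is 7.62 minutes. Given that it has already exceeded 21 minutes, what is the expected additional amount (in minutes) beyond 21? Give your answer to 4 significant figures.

10.99

For an exponential, median = ln(2)/λ, so λ = ln 2 / 7.62 = 0.0909642 per minute.
By memorylessness, the remaining amount past any threshold is again Exp(λ) with mean 1/λ = 10.9933 minutes.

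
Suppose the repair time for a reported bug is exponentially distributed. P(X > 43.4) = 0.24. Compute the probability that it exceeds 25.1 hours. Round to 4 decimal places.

0.4381

e^(−λ·43.4) = 0.24 ⇒ λ = −ln(0.24)/43.4 = 0.0328829.
P(X > 25.1) = e^(−0.0328829·25.1) = e^(−0.82536) ≈ 0.4381.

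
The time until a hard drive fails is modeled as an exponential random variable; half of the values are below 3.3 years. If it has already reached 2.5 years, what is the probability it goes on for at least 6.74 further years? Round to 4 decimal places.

For an exponential, median = ln(2)/λ, so λ = ln 2 / 3.3 = 0.210045 per year.
P(X > s+t | X > s) = e^(−λ(s+t))/e^(−λs) = e^(−λt), independent of s = 2.5.
P(X > 6.74) = e^(−1.4157) ≈ 0.2428.

0.2428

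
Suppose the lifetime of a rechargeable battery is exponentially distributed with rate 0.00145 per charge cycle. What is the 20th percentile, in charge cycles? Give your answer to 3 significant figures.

154

Set 1 − e^(−λt) = 0.2, so t = −ln(0.8)/λ = 0.22314/0.00145 ≈ 153.892 charge cycles.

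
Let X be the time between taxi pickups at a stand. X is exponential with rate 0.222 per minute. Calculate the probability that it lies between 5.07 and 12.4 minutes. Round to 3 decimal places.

P(5.07 < X < 12.4) = e^(−λ·5.07) − e^(−λ·12.4) = 0.32448 − 0.06375 ≈ 0.261.

0.261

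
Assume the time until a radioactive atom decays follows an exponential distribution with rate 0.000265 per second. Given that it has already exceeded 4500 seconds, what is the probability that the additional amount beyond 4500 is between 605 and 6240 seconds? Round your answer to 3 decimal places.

0.661

Memoryless: the residual past 4500 is again Exp(λ).
P(605 < residual < 6240) = e^(−λ·605) − e^(−λ·6240) = 0.85187 − 0.19136 ≈ 0.661.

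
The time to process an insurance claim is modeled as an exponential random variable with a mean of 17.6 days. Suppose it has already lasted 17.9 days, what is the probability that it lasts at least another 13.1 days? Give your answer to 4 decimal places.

0.4751

The rate is λ = 1/17.6 = 0.0568182 per day.
P(X > s+t | X > s) = e^(−λ(s+t))/e^(−λs) = e^(−λt), independent of s = 17.9.
P(X > 13.1) = e^(−0.74432) ≈ 0.4751.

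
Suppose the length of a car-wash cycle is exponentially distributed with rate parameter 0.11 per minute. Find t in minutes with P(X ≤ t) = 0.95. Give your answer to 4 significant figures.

27.23

Set 1 − e^(−λt) = 0.95, so t = −ln(0.05)/λ = 2.9957/0.11 ≈ 27.2339 minutes.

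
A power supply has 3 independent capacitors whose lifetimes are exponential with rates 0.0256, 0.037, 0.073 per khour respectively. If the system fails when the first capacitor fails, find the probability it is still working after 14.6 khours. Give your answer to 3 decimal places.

0.138

The time to first failure is exponential with rate Σλ = 0.0256 + 0.037 + 0.073 = 0.1356.
P(min > 14.6) = e^(−0.1356·14.6) = e^(−1.9798) ≈ 0.138.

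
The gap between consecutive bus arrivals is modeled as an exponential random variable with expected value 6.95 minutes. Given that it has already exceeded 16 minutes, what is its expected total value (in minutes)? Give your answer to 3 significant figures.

The rate is λ = 1/6.95 = 0.143885 per minute.
By memorylessness, E[X | X > 16] = 16 + 1/λ = 16 + 6.95 = 22.95 minutes.

23.0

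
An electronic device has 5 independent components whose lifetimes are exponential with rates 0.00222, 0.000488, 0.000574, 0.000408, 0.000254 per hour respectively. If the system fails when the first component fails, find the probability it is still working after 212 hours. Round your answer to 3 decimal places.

0.433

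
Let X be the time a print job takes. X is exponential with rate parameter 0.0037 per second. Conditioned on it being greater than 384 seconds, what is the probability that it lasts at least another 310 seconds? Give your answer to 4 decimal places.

0.3176

By the memoryless property, P(X > 384+310 | X > 384) = P(X > 310).
P(X > 310) = e^(−1.147) ≈ 0.3176.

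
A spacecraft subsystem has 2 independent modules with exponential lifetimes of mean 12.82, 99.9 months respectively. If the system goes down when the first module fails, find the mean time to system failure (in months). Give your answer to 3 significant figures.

The first failure time is exponential with rate Σλ_i = 1/12.82 + 1/99.9 = 0.0880131 per month.
E[min] = 1/Σλ = 1/0.0880131 = 11.3619 months.

11.4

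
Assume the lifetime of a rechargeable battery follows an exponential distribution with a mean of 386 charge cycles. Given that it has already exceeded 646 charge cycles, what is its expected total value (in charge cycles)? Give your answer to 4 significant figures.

The rate is λ = 1/386 = 0.00259067 per charge cycle.
By memorylessness, E[X | X > 646] = 646 + 1/λ = 646 + 386 = 1032 charge cycles.

1032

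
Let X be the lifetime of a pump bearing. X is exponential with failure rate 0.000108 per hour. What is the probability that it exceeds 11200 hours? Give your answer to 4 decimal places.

P(X > 11200) = e^(−λ·11200) = e^(−1.2096) ≈ 0.2983.

0.2983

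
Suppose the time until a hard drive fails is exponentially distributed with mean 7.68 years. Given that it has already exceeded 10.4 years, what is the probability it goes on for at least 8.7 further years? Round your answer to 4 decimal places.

0.3221

The rate is λ = 1/7.68 = 0.130208 per year.
P(X > s+t | X > s) = e^(−λ(s+t))/e^(−λs) = e^(−λt), independent of s = 10.4.
P(X > 8.7) = e^(−1.1328) ≈ 0.3221.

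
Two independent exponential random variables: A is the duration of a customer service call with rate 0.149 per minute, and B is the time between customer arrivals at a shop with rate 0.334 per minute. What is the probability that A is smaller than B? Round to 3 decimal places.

0.308

λ_1 = 0.149, λ_2 = 0.334.
For independent exponentials, P(A < B) = λ_1/(λ_1+λ_2) = 0.149/0.483 ≈ 0.308.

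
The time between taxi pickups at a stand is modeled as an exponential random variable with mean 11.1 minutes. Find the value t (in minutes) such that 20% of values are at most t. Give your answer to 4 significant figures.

2.477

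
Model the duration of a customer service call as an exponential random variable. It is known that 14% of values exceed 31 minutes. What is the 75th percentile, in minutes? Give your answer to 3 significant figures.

e^(−λ·31) = 0.14 ⇒ λ = −ln(0.14)/31 = 0.063423.
75th percentile: 1 − e^(−λt) = 0.75, t = −ln(0.25)/λ = 21.8579 minutes.

21.9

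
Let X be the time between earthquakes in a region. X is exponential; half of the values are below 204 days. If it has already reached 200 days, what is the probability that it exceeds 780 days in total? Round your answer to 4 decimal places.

0.1394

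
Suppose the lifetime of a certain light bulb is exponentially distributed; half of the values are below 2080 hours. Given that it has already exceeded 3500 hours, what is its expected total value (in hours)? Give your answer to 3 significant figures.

6500

For an exponential, median = ln(2)/λ, so λ = ln 2 / 2080 = 0.000333244 per hour.
By memorylessness, E[X | X > 3500] = 3500 + 1/λ = 3500 + 3000.81 = 6500.81 hours.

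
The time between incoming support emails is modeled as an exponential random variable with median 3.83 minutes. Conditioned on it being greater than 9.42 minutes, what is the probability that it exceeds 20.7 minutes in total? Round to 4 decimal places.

For an exponential, median = ln(2)/λ, so λ = ln 2 / 3.83 = 0.180978 per minute.
P(X > s+t | X > s) = e^(−λ(s+t))/e^(−λs) = e^(−λt), independent of s = 9.42.
P(X > 11.28) = e^(−2.0414) ≈ 0.1298.

0.1298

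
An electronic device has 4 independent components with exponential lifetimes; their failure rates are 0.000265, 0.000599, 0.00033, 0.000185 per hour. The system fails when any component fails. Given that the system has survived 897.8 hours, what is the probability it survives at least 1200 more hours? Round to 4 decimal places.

Time to first failure ~ Exp(Σλ) with Σλ = 0.001379.
By memorylessness, P(T > 897.8+1200 | T > 897.8) = P(T > 1200) = e^(−0.001379·1200) ≈ 0.1911.

0.1911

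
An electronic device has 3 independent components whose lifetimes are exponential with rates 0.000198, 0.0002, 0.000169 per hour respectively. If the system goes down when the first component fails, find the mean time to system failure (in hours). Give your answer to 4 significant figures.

The time to first failure is exponential with rate Σλ = 0.000198 + 0.0002 + 0.000169 = 0.000567.
E[min] = 1/Σλ = 1/0.000567 = 1763.67 hours.

1764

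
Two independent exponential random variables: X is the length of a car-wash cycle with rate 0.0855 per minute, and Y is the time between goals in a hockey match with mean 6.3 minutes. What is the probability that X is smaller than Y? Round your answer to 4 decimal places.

0.3501

λ_1 = 0.0855, λ_2 = 1/6.3 = 0.15873.
For independent exponentials, P(X < Y) = λ_1/(λ_1+λ_2) = 0.0855/0.24423 ≈ 0.3501.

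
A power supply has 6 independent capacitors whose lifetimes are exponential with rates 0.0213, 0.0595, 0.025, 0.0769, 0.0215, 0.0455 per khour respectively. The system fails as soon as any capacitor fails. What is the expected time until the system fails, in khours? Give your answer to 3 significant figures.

4.00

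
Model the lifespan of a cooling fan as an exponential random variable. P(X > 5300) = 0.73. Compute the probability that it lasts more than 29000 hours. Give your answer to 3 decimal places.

0.179

e^(−λ·5300) = 0.73 ⇒ λ = −ln(0.73)/5300 = 0.0000593794.
P(X > 29000) = e^(−0.0000593794·29000) = e^(−1.722) ≈ 0.179.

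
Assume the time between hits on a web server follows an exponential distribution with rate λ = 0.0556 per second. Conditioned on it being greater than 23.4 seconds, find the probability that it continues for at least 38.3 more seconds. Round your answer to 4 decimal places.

0.1189

The exponential is memoryless, so the remaining time is again Exp(λ): the condition X > 23.4 is irrelevant.
P(X > 38.3) = e^(−2.1295) ≈ 0.1189.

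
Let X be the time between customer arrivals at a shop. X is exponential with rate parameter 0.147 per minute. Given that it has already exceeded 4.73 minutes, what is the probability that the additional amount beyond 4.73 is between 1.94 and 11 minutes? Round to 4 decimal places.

0.5534

Memoryless: the residual past 4.73 is again Exp(λ).
P(1.94 < residual < 11) = e^(−λ·1.94) − e^(−λ·11) = 0.75188 − 0.19849 ≈ 0.5534.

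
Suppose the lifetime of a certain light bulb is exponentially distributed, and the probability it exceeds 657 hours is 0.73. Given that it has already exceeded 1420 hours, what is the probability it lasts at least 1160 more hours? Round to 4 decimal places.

0.5737

From e^(−λ·657) = 0.73, λ = −ln(0.73)/657 = 0.000479012.
Memoryless: P(X > 1420+1160 | X > 1420) = P(X > 1160) = e^(−0.000479012·1160) ≈ 0.5737.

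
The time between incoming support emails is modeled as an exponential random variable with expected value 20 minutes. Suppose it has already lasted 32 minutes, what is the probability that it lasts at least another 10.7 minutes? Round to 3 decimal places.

0.586

The rate is λ = 1/20 = 0.05 per minute.
The exponential is memoryless, so the remaining time is again Exp(λ): the condition X > 32 is irrelevant.
P(X > 10.7) = e^(−0.535) ≈ 0.586.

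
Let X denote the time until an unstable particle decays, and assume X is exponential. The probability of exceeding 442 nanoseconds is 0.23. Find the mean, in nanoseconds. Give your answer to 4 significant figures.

e^(−λ·442) = 0.23 ⇒ λ = −ln(0.23)/442 = 0.00332506.
Mean = 1/λ = 300.747 nanoseconds.

300.7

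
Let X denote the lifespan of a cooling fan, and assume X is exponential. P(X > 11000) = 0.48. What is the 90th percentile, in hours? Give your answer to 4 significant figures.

e^(−λ·11000) = 0.48 ⇒ λ = −ln(0.48)/11000 = 0.0000667245.
90th percentile: 1 − e^(−λt) = 0.9, t = −ln(0.1)/λ = 34508.9 hours.

34510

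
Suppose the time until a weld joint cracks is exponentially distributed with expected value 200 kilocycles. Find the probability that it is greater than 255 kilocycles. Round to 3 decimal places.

The rate is λ = 1/200 = 0.005 per kilocycle.
P(X > 255) = e^(−λ·255) = e^(−1.275) ≈ 0.279.

0.279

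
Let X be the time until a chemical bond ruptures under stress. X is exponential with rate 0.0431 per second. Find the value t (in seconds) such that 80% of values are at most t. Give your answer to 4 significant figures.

37.34

Set 1 − e^(−λt) = 0.8, so t = −ln(0.2)/λ = 1.6094/0.0431 ≈ 37.3419 seconds.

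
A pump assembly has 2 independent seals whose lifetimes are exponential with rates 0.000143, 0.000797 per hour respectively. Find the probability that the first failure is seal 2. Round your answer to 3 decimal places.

The time to first failure is exponential with rate Σλ = 0.000143 + 0.000797 = 0.00094.
P(seal 2 first) = λ_2/Σλ = 0.000797/0.00094 ≈ 0.848.

0.848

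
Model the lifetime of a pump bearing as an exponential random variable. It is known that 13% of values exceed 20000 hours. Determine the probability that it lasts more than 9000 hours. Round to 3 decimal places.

0.399

e^(−λ·20000) = 0.13 ⇒ λ = −ln(0.13)/20000 = 0.000102011.
P(X > 9000) = e^(−0.000102011·9000) = e^(−0.9181) ≈ 0.399.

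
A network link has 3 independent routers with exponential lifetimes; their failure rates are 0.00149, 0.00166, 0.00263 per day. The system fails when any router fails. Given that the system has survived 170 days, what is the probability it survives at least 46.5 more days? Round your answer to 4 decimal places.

0.7643

Time to first failure ~ Exp(Σλ) with Σλ = 0.00578.
By memorylessness, P(T > 170+46.5 | T > 170) = P(T > 46.5) = e^(−0.00578·46.5) ≈ 0.7643.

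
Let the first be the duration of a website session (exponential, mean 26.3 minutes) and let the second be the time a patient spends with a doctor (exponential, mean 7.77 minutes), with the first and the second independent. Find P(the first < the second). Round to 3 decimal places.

0.228

λ_1 = 1/26.3 = 0.0380228, λ_2 = 1/7.77 = 0.1287.
For independent exponentials, P(the first < the second) = λ_1/(λ_1+λ_2) = 0.0380228/0.166723 ≈ 0.228.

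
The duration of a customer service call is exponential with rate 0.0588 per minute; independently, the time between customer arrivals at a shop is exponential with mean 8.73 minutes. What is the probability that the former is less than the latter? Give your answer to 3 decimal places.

λ_1 = 0.0588, λ_2 = 1/8.73 = 0.114548.
For independent exponentials, P(the former < the latter) = λ_1/(λ_1+λ_2) = 0.0588/0.173348 ≈ 0.339.

0.339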